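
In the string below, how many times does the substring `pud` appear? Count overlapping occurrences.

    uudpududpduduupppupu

1

Sliding a length-3 window over the 20 characters (18 positions):
  position 4–6: pud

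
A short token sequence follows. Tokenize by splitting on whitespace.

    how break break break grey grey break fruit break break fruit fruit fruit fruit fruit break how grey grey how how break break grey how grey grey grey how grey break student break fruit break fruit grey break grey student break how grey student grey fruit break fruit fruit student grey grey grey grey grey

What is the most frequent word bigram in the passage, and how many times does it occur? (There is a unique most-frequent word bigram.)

Bigram frequencies (highest first):
  grey grey: 8
  break fruit: 5
  fruit fruit: 5
  break break: 4
  fruit break: 4
  how grey: 4
  … (13 more, each ≤ 3)

"grey grey", 8 times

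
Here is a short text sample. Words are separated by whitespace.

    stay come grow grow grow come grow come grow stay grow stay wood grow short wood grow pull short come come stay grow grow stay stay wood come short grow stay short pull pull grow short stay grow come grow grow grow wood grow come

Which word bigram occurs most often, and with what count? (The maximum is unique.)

"grow grow", 5 times

Bigram frequencies (highest first):
  grow grow: 5
  come grow: 4
  grow come: 4
  grow stay: 4
  stay grow: 3
  wood grow: 3
  … (19 more, each ≤ 2)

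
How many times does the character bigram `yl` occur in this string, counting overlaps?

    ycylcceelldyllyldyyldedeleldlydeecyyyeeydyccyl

Sliding a length-2 window over the 46 characters (45 positions):
  position 3–4: yl
  position 12–13: yl
  position 15–16: yl
  position 19–20: yl
  position 45–46: yl

5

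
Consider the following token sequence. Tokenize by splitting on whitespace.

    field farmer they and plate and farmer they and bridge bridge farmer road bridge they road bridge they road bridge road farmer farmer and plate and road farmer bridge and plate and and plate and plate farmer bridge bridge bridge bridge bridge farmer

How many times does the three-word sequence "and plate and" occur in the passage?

Scanning the 41 overlapping trigram windows for "and plate and":
  position 4–6: and plate and
  position 24–26: and plate and
  position 30–32: and plate and
  position 33–35: and plate and

4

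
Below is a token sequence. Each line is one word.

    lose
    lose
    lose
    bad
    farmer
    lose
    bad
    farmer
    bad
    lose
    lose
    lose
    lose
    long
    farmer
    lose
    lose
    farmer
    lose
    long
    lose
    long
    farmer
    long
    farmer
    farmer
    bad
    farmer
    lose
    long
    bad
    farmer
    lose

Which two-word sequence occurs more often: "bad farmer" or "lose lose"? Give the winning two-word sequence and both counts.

"bad farmer": 4 occurrences
"lose lose": 6 occurrences

"lose lose" (6 vs 4)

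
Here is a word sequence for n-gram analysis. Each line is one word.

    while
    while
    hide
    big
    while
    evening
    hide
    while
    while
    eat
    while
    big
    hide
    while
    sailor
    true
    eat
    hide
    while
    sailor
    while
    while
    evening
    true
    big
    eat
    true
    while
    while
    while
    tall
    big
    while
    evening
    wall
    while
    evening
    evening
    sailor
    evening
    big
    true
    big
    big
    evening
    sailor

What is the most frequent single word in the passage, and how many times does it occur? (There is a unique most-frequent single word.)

Unigram frequencies (highest first):
  while: 15
  big: 7
  evening: 7
  hide: 4
  sailor: 4
  true: 4
  … (3 more, each ≤ 3)

"while", 15 times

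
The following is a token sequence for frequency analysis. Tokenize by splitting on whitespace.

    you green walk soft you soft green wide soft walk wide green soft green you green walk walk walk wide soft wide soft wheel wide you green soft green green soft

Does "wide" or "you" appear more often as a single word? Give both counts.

"wide": 5 occurrences
"you": 4 occurrences

"wide" (5 vs 4)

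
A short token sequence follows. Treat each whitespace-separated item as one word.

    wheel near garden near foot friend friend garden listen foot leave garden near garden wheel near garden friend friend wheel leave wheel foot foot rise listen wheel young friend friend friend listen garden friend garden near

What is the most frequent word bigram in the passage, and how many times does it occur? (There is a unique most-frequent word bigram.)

"friend friend", 4 times

Bigram frequencies (highest first):
  friend friend: 4
  near garden: 3
  garden near: 3
  wheel near: 2
  friend garden: 2
  garden friend: 2
  … (19 more, each ≤ 1)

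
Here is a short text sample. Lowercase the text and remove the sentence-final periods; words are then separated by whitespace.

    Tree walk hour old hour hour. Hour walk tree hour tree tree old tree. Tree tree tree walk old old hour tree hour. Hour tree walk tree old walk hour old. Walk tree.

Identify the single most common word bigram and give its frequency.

"tree tree", 4 times

Bigram frequencies (highest first):
  tree tree: 4
  tree walk: 3
  hour hour: 3
  walk tree: 3
  hour tree: 3
  walk hour: 2
  … (9 more, each ≤ 2)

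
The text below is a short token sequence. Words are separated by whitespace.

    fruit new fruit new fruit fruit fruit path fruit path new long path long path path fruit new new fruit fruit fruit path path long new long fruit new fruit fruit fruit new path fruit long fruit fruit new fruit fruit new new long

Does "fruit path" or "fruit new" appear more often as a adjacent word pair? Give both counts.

"fruit new" (7 vs 3)

"fruit path": 3 occurrences
"fruit new": 7 occurrences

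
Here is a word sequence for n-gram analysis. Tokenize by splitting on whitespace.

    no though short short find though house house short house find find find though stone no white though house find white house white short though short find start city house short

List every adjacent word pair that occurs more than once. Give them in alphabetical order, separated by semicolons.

find find; find though; house find; house short; short find; though house; though short

Bigram counts meeting the condition (more than once):
  find find: 2
  find though: 2
  house find: 2
  house short: 2
  short find: 2
  though house: 2
  though short: 2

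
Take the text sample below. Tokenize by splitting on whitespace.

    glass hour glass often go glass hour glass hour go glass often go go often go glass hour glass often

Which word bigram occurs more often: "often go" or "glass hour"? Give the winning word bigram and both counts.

"glass hour" (4 vs 3)

"often go": 3 occurrences
"glass hour": 4 occurrences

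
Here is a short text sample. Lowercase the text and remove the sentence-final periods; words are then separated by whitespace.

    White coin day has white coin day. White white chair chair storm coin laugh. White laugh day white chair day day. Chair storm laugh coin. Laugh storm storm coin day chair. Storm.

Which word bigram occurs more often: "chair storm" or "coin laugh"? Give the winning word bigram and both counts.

"chair storm" (3 vs 2)

"chair storm": 3 occurrences
"coin laugh": 2 occurrences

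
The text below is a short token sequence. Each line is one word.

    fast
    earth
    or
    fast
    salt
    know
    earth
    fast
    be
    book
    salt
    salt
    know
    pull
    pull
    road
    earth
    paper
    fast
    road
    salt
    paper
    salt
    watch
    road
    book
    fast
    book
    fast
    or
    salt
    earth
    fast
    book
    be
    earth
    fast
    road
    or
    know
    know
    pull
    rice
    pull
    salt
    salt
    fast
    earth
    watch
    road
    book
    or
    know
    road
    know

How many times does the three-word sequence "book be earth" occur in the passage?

1

Scanning the 53 overlapping trigram windows for "book be earth":
  position 34–36: book be earth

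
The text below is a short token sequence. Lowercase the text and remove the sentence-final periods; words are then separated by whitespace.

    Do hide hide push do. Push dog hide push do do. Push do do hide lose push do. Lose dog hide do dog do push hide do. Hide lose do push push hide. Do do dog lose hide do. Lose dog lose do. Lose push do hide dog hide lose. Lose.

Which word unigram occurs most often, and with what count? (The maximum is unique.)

"do", 16 times

Unigram frequencies (highest first):
  do: 16
  hide: 11
  push: 9
  lose: 9
  dog: 6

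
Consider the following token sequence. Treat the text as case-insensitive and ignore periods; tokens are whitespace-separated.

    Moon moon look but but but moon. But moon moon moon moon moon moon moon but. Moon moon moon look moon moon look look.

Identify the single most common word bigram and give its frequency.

"moon moon", 10 times

Bigram frequencies (highest first):
  moon moon: 10
  moon look: 3
  but moon: 3
  but but: 2
  moon but: 2
  look but: 1
  … (2 more, each ≤ 1)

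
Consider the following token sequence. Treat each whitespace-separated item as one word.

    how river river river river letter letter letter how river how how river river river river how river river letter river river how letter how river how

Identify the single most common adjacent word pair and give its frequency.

"river river", 8 times

Bigram frequencies (highest first):
  river river: 8
  how river: 5
  river how: 4
  river letter: 2
  letter letter: 2
  letter how: 2
  … (3 more, each ≤ 1)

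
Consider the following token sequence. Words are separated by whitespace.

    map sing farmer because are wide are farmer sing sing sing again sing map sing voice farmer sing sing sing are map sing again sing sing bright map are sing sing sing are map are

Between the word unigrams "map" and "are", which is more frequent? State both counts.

"map": 5 occurrences
"are": 6 occurrences

"are" (6 vs 5)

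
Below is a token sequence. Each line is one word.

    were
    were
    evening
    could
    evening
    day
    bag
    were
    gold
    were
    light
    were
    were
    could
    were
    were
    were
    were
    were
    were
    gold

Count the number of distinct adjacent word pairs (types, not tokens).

13

21 tokens → 20 bigram windows in total.
Repeated bigrams (each contributes count−1 duplicates):
  were were: 7
  were gold: 2
7 duplicate windows → 20 − 7 = 13 distinct.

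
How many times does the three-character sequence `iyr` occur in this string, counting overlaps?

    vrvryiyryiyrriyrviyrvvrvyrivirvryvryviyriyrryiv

6

Sliding a length-3 window over the 47 characters (45 positions):
  position 6–8: iyr
  position 10–12: iyr
  position 14–16: iyr
  position 18–20: iyr
  position 38–40: iyr
  position 41–43: iyr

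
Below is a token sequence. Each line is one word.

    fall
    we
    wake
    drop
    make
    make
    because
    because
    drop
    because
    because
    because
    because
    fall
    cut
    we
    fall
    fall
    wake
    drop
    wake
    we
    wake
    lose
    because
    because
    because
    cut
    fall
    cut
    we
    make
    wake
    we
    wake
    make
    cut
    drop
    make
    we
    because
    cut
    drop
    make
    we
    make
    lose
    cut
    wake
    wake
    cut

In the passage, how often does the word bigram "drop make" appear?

Scanning the 50 overlapping bigram windows for "drop make":
  position 4–5: drop make
  position 38–39: drop make
  position 43–44: drop make

3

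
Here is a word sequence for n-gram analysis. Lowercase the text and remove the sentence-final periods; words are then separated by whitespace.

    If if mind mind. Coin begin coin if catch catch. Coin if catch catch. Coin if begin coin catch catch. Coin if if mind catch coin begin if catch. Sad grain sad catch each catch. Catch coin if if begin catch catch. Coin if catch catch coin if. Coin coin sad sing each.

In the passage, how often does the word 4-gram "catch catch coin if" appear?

Scanning the 50 overlapping 4-gram windows for "catch catch coin if":
  position 9–12: catch catch coin if
  position 13–16: catch catch coin if
  position 19–22: catch catch coin if
  position 35–38: catch catch coin if
  position 41–44: catch catch coin if
  position 45–48: catch catch coin if

6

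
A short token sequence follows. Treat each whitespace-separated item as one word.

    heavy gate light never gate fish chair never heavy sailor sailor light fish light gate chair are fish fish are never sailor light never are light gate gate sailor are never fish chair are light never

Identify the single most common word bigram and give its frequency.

Bigram frequencies (highest first):
  light never: 3
  fish chair: 2
  sailor light: 2
  light gate: 2
  chair are: 2
  are never: 2
  … (21 more, each ≤ 2)

"light never", 3 times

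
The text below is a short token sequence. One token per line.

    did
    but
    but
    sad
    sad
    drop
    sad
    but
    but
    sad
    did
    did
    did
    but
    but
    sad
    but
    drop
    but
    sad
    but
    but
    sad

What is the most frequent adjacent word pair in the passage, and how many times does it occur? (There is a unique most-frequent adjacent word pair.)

Bigram frequencies (highest first):
  but sad: 5
  but but: 4
  sad but: 3
  did but: 2
  did did: 2
  sad sad: 1
  … (5 more, each ≤ 1)

"but sad", 5 times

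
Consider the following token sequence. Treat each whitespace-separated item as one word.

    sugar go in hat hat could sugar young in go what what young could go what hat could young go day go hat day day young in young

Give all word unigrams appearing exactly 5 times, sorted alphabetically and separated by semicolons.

go; young

Unigram counts meeting the condition (exactly 5 times):
  go: 5
  young: 5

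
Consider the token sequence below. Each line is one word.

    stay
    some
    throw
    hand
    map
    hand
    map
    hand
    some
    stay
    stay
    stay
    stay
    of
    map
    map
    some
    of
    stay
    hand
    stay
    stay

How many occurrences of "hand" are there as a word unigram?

Scanning the 22 tokens for "hand":
  position 4: hand
  position 6: hand
  position 8: hand
  position 20: hand

4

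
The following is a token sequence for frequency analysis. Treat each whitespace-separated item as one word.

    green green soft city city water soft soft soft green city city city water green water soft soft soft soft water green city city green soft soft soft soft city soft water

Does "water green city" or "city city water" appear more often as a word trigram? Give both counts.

"water green city": 1 occurrence
"city city water": 2 occurrences

"city city water" (2 vs 1)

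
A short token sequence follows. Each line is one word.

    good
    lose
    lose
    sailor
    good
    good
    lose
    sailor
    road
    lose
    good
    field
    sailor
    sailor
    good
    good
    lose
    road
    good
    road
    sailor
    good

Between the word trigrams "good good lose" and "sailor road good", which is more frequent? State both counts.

"good good lose": 2 occurrences
"sailor road good": 0 occurrences

"good good lose" (2 vs 0)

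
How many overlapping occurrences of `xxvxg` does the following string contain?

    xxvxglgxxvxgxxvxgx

Sliding a length-5 window over the 18 characters (14 positions):
  position 1–5: xxvxg
  position 8–12: xxvxg
  position 13–17: xxvxg

3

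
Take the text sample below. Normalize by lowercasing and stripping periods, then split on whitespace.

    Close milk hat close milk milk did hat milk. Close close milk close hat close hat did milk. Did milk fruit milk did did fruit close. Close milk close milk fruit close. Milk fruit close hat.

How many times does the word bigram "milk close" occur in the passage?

3

Scanning the 35 overlapping bigram windows for "milk close":
  position 9–10: milk close
  position 12–13: milk close
  position 28–29: milk close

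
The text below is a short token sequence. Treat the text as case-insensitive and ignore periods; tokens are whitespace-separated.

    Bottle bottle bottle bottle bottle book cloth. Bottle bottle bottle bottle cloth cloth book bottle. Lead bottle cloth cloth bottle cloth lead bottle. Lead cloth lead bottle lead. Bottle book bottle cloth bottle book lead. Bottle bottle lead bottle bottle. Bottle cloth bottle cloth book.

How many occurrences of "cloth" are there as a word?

10

Scanning the 45 tokens for "cloth":
  position 7: cloth
  position 12: cloth
  position 13: cloth
  position 18: cloth
  position 19: cloth
  position 21: cloth
  position 25: cloth
  position 32: cloth
  position 42: cloth
  position 44: cloth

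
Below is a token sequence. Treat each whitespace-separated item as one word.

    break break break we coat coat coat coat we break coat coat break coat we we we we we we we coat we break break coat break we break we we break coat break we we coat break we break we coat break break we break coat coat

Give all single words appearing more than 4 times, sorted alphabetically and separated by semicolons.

break; coat; we

Unigram counts meeting the condition (more than 4 times):
  break: 16
  coat: 14
  we: 18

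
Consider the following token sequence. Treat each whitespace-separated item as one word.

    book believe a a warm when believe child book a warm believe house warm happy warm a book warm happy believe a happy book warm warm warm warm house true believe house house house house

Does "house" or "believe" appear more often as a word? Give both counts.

"house" (6 vs 5)

"house": 6 occurrences
"believe": 5 occurrences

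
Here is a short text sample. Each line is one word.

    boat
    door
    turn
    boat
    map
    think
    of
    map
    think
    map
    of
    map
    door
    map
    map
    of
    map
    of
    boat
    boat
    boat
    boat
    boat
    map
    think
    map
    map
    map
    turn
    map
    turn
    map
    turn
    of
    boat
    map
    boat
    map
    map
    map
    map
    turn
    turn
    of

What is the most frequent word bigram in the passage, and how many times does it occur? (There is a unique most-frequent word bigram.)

"map map", 6 times

Bigram frequencies (highest first):
  map map: 6
  boat map: 4
  boat boat: 4
  map turn: 4
  map think: 3
  of map: 3
  … (13 more, each ≤ 3)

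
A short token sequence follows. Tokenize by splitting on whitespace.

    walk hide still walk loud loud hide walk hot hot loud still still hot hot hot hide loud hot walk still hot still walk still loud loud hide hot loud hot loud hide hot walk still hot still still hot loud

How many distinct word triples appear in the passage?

41 tokens → 39 trigram windows in total.
Repeated trigrams (each contributes count−1 duplicates):
  hot walk still: 2
  loud hide hot: 2
  loud loud hide: 2
  still hot still: 2
  still still hot: 2
  walk still hot: 2
6 duplicate windows → 39 − 6 = 33 distinct.

33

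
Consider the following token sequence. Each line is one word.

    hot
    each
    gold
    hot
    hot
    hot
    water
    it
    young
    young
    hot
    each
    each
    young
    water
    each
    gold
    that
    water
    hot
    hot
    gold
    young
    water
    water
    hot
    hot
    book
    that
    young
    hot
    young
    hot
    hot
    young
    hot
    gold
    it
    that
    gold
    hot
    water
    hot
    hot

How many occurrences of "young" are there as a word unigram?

Scanning the 44 tokens for "young":
  position 9: young
  position 10: young
  position 14: young
  position 23: young
  position 30: young
  position 32: young
  position 35: young

7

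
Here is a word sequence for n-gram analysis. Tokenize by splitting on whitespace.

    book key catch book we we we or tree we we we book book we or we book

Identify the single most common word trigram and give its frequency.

"we we we", 2 times

Trigram frequencies (highest first):
  we we we: 2
  book key catch: 1
  key catch book: 1
  catch book we: 1
  book we we: 1
  we we or: 1
  … (9 more, each ≤ 1)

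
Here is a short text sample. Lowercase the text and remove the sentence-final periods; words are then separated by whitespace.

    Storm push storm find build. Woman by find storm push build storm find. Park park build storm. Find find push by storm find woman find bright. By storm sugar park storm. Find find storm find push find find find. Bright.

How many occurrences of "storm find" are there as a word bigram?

6

Scanning the 39 overlapping bigram windows for "storm find":
  position 3–4: storm find
  position 12–13: storm find
  position 17–18: storm find
  position 22–23: storm find
  position 31–32: storm find
  position 34–35: storm find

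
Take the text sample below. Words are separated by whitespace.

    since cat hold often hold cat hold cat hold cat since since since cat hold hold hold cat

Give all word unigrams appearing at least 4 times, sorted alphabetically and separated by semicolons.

Unigram counts meeting the condition (at least 4 times):
  cat: 6
  hold: 7
  since: 4

cat; hold; since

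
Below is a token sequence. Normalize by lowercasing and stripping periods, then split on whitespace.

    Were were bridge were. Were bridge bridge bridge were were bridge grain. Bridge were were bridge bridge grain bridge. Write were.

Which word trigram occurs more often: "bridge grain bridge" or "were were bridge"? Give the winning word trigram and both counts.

"were were bridge" (4 vs 2)

"bridge grain bridge": 2 occurrences
"were were bridge": 4 occurrences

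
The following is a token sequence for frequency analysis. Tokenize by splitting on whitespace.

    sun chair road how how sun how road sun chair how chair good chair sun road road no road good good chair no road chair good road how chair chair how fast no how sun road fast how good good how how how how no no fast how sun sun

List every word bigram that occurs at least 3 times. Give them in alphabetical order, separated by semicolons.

how how; how sun

Bigram counts meeting the condition (at least 3 times):
  how how: 4
  how sun: 3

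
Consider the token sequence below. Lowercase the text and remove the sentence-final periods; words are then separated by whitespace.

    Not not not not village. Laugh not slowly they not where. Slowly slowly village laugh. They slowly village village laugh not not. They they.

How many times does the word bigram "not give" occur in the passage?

0

Scanning the 23 overlapping bigram windows for "not give":
  (none found)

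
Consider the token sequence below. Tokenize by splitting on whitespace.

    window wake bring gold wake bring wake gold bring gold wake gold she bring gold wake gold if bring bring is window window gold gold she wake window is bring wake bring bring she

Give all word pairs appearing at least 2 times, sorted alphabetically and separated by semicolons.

Bigram counts meeting the condition (at least 2 times):
  bring bring: 2
  bring gold: 3
  bring wake: 2
  gold she: 2
  gold wake: 3
  wake bring: 3
  wake gold: 3

bring bring; bring gold; bring wake; gold she; gold wake; wake bring; wake gold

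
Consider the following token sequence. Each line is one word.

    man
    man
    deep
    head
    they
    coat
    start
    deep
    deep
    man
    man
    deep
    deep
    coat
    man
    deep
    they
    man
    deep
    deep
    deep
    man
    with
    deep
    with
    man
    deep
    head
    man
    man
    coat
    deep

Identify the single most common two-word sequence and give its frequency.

Bigram frequencies (highest first):
  man deep: 5
  deep deep: 4
  man man: 3
  deep head: 2
  deep man: 2
  head they: 1
  … (14 more, each ≤ 1)

"man deep", 5 times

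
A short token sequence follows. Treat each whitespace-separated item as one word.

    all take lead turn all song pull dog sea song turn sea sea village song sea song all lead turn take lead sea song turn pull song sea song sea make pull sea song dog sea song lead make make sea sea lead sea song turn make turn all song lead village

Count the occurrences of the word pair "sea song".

Scanning the 51 overlapping bigram windows for "sea song":
  position 9–10: sea song
  position 16–17: sea song
  position 23–24: sea song
  position 28–29: sea song
  position 33–34: sea song
  position 36–37: sea song
  position 44–45: sea song

7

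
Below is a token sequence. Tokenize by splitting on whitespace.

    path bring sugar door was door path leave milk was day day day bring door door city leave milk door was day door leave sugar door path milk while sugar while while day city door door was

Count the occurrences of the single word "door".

Scanning the 37 tokens for "door":
  position 4: door
  position 6: door
  position 15: door
  position 16: door
  position 20: door
  position 23: door
  position 26: door
  position 35: door
  position 36: door

9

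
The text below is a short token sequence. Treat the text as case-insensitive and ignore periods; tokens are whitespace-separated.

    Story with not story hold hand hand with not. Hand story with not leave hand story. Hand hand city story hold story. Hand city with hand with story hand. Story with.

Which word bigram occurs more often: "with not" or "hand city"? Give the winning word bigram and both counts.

"with not" (3 vs 2)

"with not": 3 occurrences
"hand city": 2 occurrences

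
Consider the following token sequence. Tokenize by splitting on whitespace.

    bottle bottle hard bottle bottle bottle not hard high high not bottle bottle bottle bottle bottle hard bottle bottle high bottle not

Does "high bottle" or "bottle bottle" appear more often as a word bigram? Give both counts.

"high bottle": 1 occurrence
"bottle bottle": 8 occurrences

"bottle bottle" (8 vs 1)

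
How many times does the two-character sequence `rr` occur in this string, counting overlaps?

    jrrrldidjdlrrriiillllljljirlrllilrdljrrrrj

7

Sliding a length-2 window over the 42 characters (41 positions):
  position 2–3: rr
  position 3–4: rr
  position 12–13: rr
  position 13–14: rr
  position 38–39: rr
  position 39–40: rr
  position 40–41: rr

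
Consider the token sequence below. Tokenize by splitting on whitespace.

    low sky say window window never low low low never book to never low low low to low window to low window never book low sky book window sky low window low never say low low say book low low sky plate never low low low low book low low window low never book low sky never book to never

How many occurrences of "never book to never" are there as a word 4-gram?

2

Scanning the 57 overlapping 4-gram windows for "never book to never":
  position 10–13: never book to never
  position 57–60: never book to never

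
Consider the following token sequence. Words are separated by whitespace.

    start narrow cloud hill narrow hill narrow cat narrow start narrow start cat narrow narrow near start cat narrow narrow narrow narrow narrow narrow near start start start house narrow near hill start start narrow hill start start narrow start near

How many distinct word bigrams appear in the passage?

41 tokens → 40 bigram windows in total.
Repeated bigrams (each contributes count−1 duplicates):
  narrow narrow: 6
  start narrow: 4
  start start: 4
  cat narrow: 3
  narrow near: 3
  narrow start: 3
  hill narrow: 2
  hill start: 2
  … (3 more repeated)
22 duplicate windows → 40 − 22 = 18 distinct.

18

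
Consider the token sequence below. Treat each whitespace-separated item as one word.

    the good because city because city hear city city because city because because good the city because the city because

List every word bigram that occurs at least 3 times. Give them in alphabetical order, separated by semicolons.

Bigram counts meeting the condition (at least 3 times):
  because city: 3
  city because: 5

because city; city because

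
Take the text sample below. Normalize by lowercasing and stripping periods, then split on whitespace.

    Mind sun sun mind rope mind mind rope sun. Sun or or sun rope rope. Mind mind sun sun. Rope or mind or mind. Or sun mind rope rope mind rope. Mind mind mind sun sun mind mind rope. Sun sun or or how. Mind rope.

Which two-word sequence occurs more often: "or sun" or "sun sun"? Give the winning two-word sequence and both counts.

"sun sun" (5 vs 2)

"or sun": 2 occurrences
"sun sun": 5 occurrences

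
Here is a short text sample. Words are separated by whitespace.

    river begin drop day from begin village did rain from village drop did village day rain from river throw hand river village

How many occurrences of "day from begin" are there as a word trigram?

Scanning the 20 overlapping trigram windows for "day from begin":
  position 4–6: day from begin

1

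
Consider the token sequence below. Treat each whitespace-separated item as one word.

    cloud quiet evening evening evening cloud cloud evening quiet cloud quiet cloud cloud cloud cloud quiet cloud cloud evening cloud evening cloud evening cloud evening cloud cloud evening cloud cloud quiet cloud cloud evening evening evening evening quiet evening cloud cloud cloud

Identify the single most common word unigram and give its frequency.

Unigram frequencies (highest first):
  cloud: 22
  evening: 14
  quiet: 6

"cloud", 22 times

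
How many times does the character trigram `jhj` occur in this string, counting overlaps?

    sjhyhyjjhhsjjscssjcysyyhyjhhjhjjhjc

Sliding a length-3 window over the 35 characters (33 positions):
  position 29–31: jhj
  position 32–34: jhj

2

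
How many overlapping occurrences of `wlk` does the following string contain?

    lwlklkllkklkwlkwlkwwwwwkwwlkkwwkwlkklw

Sliding a length-3 window over the 38 characters (36 positions):
  position 2–4: wlk
  position 13–15: wlk
  position 16–18: wlk
  position 26–28: wlk
  position 33–35: wlk

5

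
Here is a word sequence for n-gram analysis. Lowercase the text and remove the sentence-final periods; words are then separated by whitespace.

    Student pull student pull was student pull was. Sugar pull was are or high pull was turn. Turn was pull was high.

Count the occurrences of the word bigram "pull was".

5

Scanning the 21 overlapping bigram windows for "pull was":
  position 4–5: pull was
  position 7–8: pull was
  position 10–11: pull was
  position 15–16: pull was
  position 20–21: pull was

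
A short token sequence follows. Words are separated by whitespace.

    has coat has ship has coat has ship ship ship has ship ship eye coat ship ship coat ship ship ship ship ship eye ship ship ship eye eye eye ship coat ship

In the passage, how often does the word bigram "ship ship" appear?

Scanning the 32 overlapping bigram windows for "ship ship":
  position 8–9: ship ship
  position 9–10: ship ship
  position 12–13: ship ship
  position 16–17: ship ship
  position 19–20: ship ship
  position 20–21: ship ship
  position 21–22: ship ship
  position 22–23: ship ship
  position 25–26: ship ship
  position 26–27: ship ship

10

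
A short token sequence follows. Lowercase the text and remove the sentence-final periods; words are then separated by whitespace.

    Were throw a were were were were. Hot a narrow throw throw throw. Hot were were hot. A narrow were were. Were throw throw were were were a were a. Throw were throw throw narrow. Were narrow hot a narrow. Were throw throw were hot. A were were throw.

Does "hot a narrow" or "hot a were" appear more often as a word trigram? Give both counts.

"hot a narrow": 3 occurrences
"hot a were": 1 occurrence

"hot a narrow" (3 vs 1)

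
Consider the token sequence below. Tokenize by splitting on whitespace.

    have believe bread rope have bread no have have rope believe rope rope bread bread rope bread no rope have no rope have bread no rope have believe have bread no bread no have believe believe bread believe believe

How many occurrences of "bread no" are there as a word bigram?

Scanning the 38 overlapping bigram windows for "bread no":
  position 6–7: bread no
  position 17–18: bread no
  position 24–25: bread no
  position 30–31: bread no
  position 32–33: bread no

5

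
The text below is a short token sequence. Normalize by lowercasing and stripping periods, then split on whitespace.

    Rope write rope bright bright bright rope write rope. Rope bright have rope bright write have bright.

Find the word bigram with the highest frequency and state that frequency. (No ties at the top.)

"rope bright", 3 times

Bigram frequencies (highest first):
  rope bright: 3
  rope write: 2
  write rope: 2
  bright bright: 2
  bright rope: 1
  rope rope: 1
  … (5 more, each ≤ 1)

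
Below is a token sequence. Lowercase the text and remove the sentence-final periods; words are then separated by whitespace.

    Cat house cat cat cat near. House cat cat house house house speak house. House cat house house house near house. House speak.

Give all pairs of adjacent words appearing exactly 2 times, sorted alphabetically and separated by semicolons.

house speak; near house

Bigram counts meeting the condition (exactly 2 times):
  house speak: 2
  near house: 2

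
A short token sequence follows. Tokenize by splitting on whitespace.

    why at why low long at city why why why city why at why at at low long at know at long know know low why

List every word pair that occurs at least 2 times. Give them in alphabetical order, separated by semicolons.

Bigram counts meeting the condition (at least 2 times):
  at why: 2
  city why: 2
  long at: 2
  low long: 2
  why at: 3
  why why: 2

at why; city why; long at; low long; why at; why why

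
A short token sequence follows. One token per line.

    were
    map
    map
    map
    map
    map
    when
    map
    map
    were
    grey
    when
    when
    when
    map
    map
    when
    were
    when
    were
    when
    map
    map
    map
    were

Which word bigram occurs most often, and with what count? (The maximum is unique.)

"map map", 8 times

Bigram frequencies (highest first):
  map map: 8
  when map: 3
  map when: 2
  map were: 2
  when when: 2
  when were: 2
  … (4 more, each ≤ 2)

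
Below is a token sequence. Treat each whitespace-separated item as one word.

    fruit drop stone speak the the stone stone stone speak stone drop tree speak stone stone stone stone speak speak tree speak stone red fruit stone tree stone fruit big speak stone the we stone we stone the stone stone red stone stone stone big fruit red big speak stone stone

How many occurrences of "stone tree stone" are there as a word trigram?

1

Scanning the 49 overlapping trigram windows for "stone tree stone":
  position 26–28: stone tree stone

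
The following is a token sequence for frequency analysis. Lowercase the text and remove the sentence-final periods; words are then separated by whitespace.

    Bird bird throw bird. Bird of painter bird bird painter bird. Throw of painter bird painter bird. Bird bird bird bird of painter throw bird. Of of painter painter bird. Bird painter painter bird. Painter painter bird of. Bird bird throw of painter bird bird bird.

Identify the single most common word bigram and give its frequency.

Bigram frequencies (highest first):
  bird bird: 11
  painter bird: 8
  of painter: 5
  bird of: 4
  bird painter: 4
  bird throw: 3
  … (6 more, each ≤ 3)

"bird bird", 11 times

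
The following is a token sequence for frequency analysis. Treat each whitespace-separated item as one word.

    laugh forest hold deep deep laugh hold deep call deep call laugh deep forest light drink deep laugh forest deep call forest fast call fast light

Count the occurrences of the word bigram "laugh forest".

Scanning the 25 overlapping bigram windows for "laugh forest":
  position 1–2: laugh forest
  position 18–19: laugh forest

2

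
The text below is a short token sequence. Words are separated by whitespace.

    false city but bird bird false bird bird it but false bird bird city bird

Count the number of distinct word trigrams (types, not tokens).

15 tokens → 13 trigram windows in total.
Repeated trigrams (each contributes count−1 duplicates):
  false bird bird: 2
1 duplicate windows → 13 − 1 = 12 distinct.

12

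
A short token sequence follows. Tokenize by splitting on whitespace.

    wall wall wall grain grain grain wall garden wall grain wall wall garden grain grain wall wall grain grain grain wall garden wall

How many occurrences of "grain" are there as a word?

Scanning the 23 tokens for "grain":
  position 4: grain
  position 5: grain
  position 6: grain
  position 10: grain
  position 14: grain
  position 15: grain
  position 18: grain
  position 19: grain
  position 20: grain

9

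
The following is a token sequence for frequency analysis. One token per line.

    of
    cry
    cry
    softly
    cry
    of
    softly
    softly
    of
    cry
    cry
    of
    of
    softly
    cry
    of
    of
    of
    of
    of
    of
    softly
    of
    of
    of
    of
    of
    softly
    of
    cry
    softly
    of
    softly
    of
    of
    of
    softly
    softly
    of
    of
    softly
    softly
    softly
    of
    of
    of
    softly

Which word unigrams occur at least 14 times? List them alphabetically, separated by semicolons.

of; softly

Unigram counts meeting the condition (at least 14 times):
  of: 26
  softly: 14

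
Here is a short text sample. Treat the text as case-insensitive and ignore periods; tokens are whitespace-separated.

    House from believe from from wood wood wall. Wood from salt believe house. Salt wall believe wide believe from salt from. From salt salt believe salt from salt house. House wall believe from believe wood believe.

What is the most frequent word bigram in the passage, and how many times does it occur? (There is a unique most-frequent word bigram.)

Bigram frequencies (highest first):
  from salt: 4
  believe from: 3
  from believe: 2
  from from: 2
  salt believe: 2
  wall believe: 2
  … (19 more, each ≤ 2)

"from salt", 4 times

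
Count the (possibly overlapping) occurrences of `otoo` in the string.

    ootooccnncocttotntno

Sliding a length-4 window over the 20 characters (17 positions):
  position 2–5: otoo

1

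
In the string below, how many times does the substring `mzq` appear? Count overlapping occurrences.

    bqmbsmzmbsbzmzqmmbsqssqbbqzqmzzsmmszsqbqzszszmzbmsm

1

Sliding a length-3 window over the 51 characters (49 positions):
  position 13–15: mzq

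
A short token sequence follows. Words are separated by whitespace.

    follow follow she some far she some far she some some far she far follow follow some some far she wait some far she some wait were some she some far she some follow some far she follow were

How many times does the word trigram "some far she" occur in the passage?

Scanning the 37 overlapping trigram windows for "some far she":
  position 4–6: some far she
  position 7–9: some far she
  position 11–13: some far she
  position 18–20: some far she
  position 22–24: some far she
  position 30–32: some far she
  position 35–37: some far she

7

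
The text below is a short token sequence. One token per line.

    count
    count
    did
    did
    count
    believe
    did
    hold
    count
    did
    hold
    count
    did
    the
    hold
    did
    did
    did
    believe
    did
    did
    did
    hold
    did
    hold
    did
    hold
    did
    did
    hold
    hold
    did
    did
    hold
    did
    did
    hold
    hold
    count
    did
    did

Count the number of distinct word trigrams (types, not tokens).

41 tokens → 39 trigram windows in total.
Repeated trigrams (each contributes count−1 duplicates):
  did did hold: 4
  did hold did: 4
  hold did did: 4
  hold count did: 3
  count did did: 2
  did did did: 2
  did hold count: 2
  did hold hold: 2
  … (1 more repeated)
16 duplicate windows → 39 − 16 = 23 distinct.

23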